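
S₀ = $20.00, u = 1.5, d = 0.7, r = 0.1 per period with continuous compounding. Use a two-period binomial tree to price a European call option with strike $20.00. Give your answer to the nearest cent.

$5.66

Risk-neutral probability p = (e^0.1 − 0.7)/(1.5 − 0.7) = 0.4052/0.8000 = 0.5065
Terminal stock prices: S_uu = 45, S_ud = 21, S_dd = 9.8
Terminal payoffs (S − K): max(25, 0) = 25, max(1, 0) = 1, max(-10.2, 0) = 0
Node u (S = 30): V_u = e^(−0.1)·[0.5065·25.0000 + 0.4935·1.0000] = 11.9033
Node d (S = 14): V_d = e^(−0.1)·[0.5065·1.0000 + 0.4935·0.0000] = 0.4583
Node 0 (S = 20): V_0 = e^(−0.1)·[0.5065·11.9033 + 0.4935·0.4583] = 5.6595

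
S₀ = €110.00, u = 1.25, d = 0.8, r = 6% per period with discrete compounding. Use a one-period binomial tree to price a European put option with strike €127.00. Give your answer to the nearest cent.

€15.53

Risk-neutral probability p = (1 + 0.06 − 0.8)/(1.25 − 0.8) = 0.2600/0.4500 = 0.5778
Terminal stock prices: S_u = 137.5, S_d = 88
Terminal payoffs (K − S): max(-10.5, 0) = 0, max(39, 0) = 39
Node 0 (S = 110): V_0 = 1/1.06·[0.5778·0.0000 + 0.4222·39.0000] = 15.5346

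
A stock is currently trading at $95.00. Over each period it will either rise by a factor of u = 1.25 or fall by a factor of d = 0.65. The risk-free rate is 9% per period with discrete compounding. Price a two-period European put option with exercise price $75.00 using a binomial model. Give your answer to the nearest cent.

$2.09

Risk-neutral probability p = (1 + 0.09 − 0.65)/(1.25 − 0.65) = 0.4400/0.6000 = 0.7333
Terminal stock prices: S_uu = 148.4, S_ud = 77.19, S_dd = 40.14
Terminal payoffs (K − S): max(-73.44, 0) = 0, max(-2.188, 0) = 0, max(34.86, 0) = 34.86
Node u (S = 118.8): V_u = 1/1.09·[0.7333·0.0000 + 0.2667·0.0000] = 0.0000
Node d (S = 61.75): V_d = 1/1.09·[0.7333·0.0000 + 0.2667·34.8625] = 8.5291
Node 0 (S = 95): V_0 = 1/1.09·[0.7333·0.0000 + 0.2667·8.5291] = 2.0866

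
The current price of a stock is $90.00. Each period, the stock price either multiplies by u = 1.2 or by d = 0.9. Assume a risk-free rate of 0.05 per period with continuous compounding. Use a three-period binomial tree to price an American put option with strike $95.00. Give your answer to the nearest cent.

$7.40

Risk-neutral probability p = (e^0.05 − 0.9)/(1.2 − 0.9) = 0.1513/0.3000 = 0.5042
Terminal stock prices: S_uuu = 155.5, S_uud = 116.6, S_udd = 87.48, S_ddd = 65.61
Terminal payoffs (K − S): max(-60.52, 0) = 0, max(-21.64, 0) = 0, max(7.52, 0) = 7.52, max(29.39, 0) = 29.39
Node uu (S = 129.6): continuation = e^(−0.05)·[0.5042·0.0000 + 0.4958·0.0000] = 0.0000; exercise value = 0.0000 ≤ continuation, so V_uu = 0.0000
Node ud (S = 97.2): continuation = e^(−0.05)·[0.5042·0.0000 + 0.4958·7.5200] = 3.5463; exercise value = 0.0000 ≤ continuation, so V_ud = 3.5463
Node dd (S = 72.9): continuation = e^(−0.05)·[0.5042·7.5200 + 0.4958·29.3900] = 17.4668; exercise value = 22.1000 > continuation, so V_dd = 22.1000 (exercise)
Node u (S = 108): continuation = e^(−0.05)·[0.5042·0.0000 + 0.4958·3.5463] = 1.6724; exercise value = 0.0000 ≤ continuation, so V_u = 1.6724
Node d (S = 81): continuation = e^(−0.05)·[0.5042·3.5463 + 0.4958·22.1000] = 12.1230; exercise value = 14.0000 > continuation, so V_d = 14.0000 (exercise)
Node 0 (S = 90): continuation = e^(−0.05)·[0.5042·1.6724 + 0.4958·14.0000] = 7.4043; exercise value = 5.0000 ≤ continuation, so V_0 = 7.4043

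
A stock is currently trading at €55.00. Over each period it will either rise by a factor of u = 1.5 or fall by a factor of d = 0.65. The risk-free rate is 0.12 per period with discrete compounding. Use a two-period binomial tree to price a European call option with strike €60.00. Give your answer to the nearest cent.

€15.54

Risk-neutral probability p = (1 + 0.12 − 0.65)/(1.5 − 0.65) = 0.4700/0.8500 = 0.5529
Terminal stock prices: S_uu = 123.8, S_ud = 53.62, S_dd = 23.24
Terminal payoffs (S − K): max(63.75, 0) = 63.75, max(-6.375, 0) = 0, max(-36.76, 0) = 0
Node u (S = 82.5): V_u = 1/1.12·[0.5529·63.7500 + 0.4471·0.0000] = 31.4732
Node d (S = 35.75): V_d = 1/1.12·[0.5529·0.0000 + 0.4471·0.0000] = 0.0000
Node 0 (S = 55): V_0 = 1/1.12·[0.5529·31.4732 + 0.4471·0.0000] = 15.5382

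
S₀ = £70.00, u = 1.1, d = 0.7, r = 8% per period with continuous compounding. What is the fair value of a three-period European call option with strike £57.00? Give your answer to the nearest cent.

Risk-neutral probability p = (e^0.08 − 0.7)/(1.1 − 0.7) = 0.3833/0.4000 = 0.9582
Terminal stock prices: S_uuu = 93.17, S_uud = 59.29, S_udd = 37.73, S_ddd = 24.01
Terminal payoffs (S − K): max(36.17, 0) = 36.17, max(2.29, 0) = 2.29, max(-19.27, 0) = 0, max(-32.99, 0) = 0
Node uu (S = 84.7): V_uu = e^(−0.08)·[0.9582·36.1700 + 0.0418·2.2900] = 32.0824
Node ud (S = 53.9): V_ud = e^(−0.08)·[0.9582·2.2900 + 0.0418·0.0000] = 2.0256
Node dd (S = 34.3): V_dd = e^(−0.08)·[0.9582·0.0000 + 0.0418·0.0000] = 0.0000
Node u (S = 77): V_u = e^(−0.08)·[0.9582·32.0824 + 0.0418·2.0256] = 28.4565
Node d (S = 49): V_d = e^(−0.08)·[0.9582·2.0256 + 0.0418·0.0000] = 1.7917
Node 0 (S = 70): V_0 = e^(−0.08)·[0.9582·28.4565 + 0.0418·1.7917] = 25.2402

£25.24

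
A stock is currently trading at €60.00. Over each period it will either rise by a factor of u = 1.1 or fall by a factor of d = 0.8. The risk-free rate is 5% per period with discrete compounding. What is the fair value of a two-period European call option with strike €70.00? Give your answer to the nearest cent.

€1.64

Risk-neutral probability p = (1 + 0.05 − 0.8)/(1.1 − 0.8) = 0.2500/0.3000 = 0.8333
Terminal stock prices: S_uu = 72.6, S_ud = 52.8, S_dd = 38.4
Terminal payoffs (S − K): max(2.6, 0) = 2.6, max(-17.2, 0) = 0, max(-31.6, 0) = 0
Node u (S = 66): V_u = 1/1.05·[0.8333·2.6000 + 0.1667·0.0000] = 2.0635
Node d (S = 48): V_d = 1/1.05·[0.8333·0.0000 + 0.1667·0.0000] = 0.0000
Node 0 (S = 60): V_0 = 1/1.05·[0.8333·2.0635 + 0.1667·0.0000] = 1.6377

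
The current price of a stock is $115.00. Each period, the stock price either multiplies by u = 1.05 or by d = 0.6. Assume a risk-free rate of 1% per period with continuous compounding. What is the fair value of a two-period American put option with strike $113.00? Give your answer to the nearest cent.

$7.08

Risk-neutral probability p = (e^0.01 − 0.6)/(1.05 − 0.6) = 0.4101/0.4500 = 0.9112
Terminal stock prices: S_uu = 126.8, S_ud = 72.45, S_dd = 41.4
Terminal payoffs (K − S): max(-13.79, 0) = 0, max(40.55, 0) = 40.55, max(71.6, 0) = 71.6
Node u (S = 120.8): continuation = e^(−0.01)·[0.9112·0.0000 + 0.0888·40.5500] = 3.5641; exercise value = 0.0000 ≤ continuation, so V_u = 3.5641
Node d (S = 69): continuation = e^(−0.01)·[0.9112·40.5500 + 0.0888·71.6000] = 42.8756; exercise value = 44.0000 > continuation, so V_d = 44.0000 (exercise)
Node 0 (S = 115): continuation = e^(−0.01)·[0.9112·3.5641 + 0.0888·44.0000] = 7.0827; exercise value = 0.0000 ≤ continuation, so V_0 = 7.0827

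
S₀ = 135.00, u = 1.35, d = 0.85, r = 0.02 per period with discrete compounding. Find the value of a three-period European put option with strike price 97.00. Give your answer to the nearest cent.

Risk-neutral probability p = (1 + 0.02 − 0.85)/(1.35 − 0.85) = 0.1700/0.5000 = 0.3400
Terminal stock prices: S_uuu = 332.2, S_uud = 209.1, S_udd = 131.7, S_ddd = 82.91
Terminal payoffs (K − S): max(-235.2, 0) = 0, max(-112.1, 0) = 0, max(-34.68, 0) = 0, max(14.09, 0) = 14.09
Node uu (S = 246): V_uu = 1/1.02·[0.3400·0.0000 + 0.6600·0.0000] = 0.0000
Node ud (S = 154.9): V_ud = 1/1.02·[0.3400·0.0000 + 0.6600·0.0000] = 0.0000
Node dd (S = 97.54): V_dd = 1/1.02·[0.3400·0.0000 + 0.6600·14.0931] = 9.1191
Node u (S = 182.2): V_u = 1/1.02·[0.3400·0.0000 + 0.6600·0.0000] = 0.0000
Node d (S = 114.8): V_d = 1/1.02·[0.3400·0.0000 + 0.6600·9.1191] = 5.9006
Node 0 (S = 135): V_0 = 1/1.02·[0.3400·0.0000 + 0.6600·5.9006] = 3.8180

3.82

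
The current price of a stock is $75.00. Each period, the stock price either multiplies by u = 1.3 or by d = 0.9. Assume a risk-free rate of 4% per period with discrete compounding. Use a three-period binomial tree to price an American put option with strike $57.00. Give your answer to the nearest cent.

$0.57

Risk-neutral probability p = (1 + 0.04 − 0.9)/(1.3 − 0.9) = 0.1400/0.4000 = 0.3500
Terminal stock prices: S_uuu = 164.8, S_uud = 114.1, S_udd = 78.98, S_ddd = 54.68
Terminal payoffs (K − S): max(-107.8, 0) = 0, max(-57.08, 0) = 0, max(-21.98, 0) = 0, max(2.325, 0) = 2.325
Node uu (S = 126.8): continuation = 1/1.04·[0.3500·0.0000 + 0.6500·0.0000] = 0.0000; exercise value = 0.0000 ≤ continuation, so V_uu = 0.0000
Node ud (S = 87.75): continuation = 1/1.04·[0.3500·0.0000 + 0.6500·0.0000] = 0.0000; exercise value = 0.0000 ≤ continuation, so V_ud = 0.0000
Node dd (S = 60.75): continuation = 1/1.04·[0.3500·0.0000 + 0.6500·2.3250] = 1.4531; exercise value = 0.0000 ≤ continuation, so V_dd = 1.4531
Node u (S = 97.5): continuation = 1/1.04·[0.3500·0.0000 + 0.6500·0.0000] = 0.0000; exercise value = 0.0000 ≤ continuation, so V_u = 0.0000
Node d (S = 67.5): continuation = 1/1.04·[0.3500·0.0000 + 0.6500·1.4531] = 0.9082; exercise value = 0.0000 ≤ continuation, so V_d = 0.9082
Node 0 (S = 75): continuation = 1/1.04·[0.3500·0.0000 + 0.6500·0.9082] = 0.5676; exercise value = 0.0000 ≤ continuation, so V_0 = 0.5676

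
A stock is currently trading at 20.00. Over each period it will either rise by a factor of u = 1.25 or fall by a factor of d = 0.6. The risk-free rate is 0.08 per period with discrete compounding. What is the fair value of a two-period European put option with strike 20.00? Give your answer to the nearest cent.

2.41

Risk-neutral probability p = (1 + 0.08 − 0.6)/(1.25 − 0.6) = 0.4800/0.6500 = 0.7385
Terminal stock prices: S_uu = 31.25, S_ud = 15, S_dd = 7.2
Terminal payoffs (K − S): max(-11.25, 0) = 0, max(5, 0) = 5, max(12.8, 0) = 12.8
Node u (S = 25): V_u = 1/1.08·[0.7385·0.0000 + 0.2615·5.0000] = 1.2108
Node d (S = 12): V_d = 1/1.08·[0.7385·5.0000 + 0.2615·12.8000] = 6.5185
Node 0 (S = 20): V_0 = 1/1.08·[0.7385·1.2108 + 0.2615·6.5185] = 2.4065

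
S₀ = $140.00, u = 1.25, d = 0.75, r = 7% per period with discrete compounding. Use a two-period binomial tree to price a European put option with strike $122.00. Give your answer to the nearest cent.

$4.90

Risk-neutral probability p = (1 + 0.07 − 0.75)/(1.25 − 0.75) = 0.3200/0.5000 = 0.6400
Terminal stock prices: S_uu = 218.8, S_ud = 131.2, S_dd = 78.75
Terminal payoffs (K − S): max(-96.75, 0) = 0, max(-9.25, 0) = 0, max(43.25, 0) = 43.25
Node u (S = 175): V_u = 1/1.07·[0.6400·0.0000 + 0.3600·0.0000] = 0.0000
Node d (S = 105): V_d = 1/1.07·[0.6400·0.0000 + 0.3600·43.2500] = 14.5514
Node 0 (S = 140): V_0 = 1/1.07·[0.6400·0.0000 + 0.3600·14.5514] = 4.8958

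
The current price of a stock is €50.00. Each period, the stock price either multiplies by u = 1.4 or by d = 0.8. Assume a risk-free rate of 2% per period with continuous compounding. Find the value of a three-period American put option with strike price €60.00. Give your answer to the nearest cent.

Risk-neutral probability p = (e^0.02 − 0.8)/(1.4 − 0.8) = 0.2202/0.6000 = 0.3670
Terminal stock prices: S_uuu = 137.2, S_uud = 78.4, S_udd = 44.8, S_ddd = 25.6
Terminal payoffs (K − S): max(-77.2, 0) = 0, max(-18.4, 0) = 0, max(15.2, 0) = 15.2, max(34.4, 0) = 34.4
Node uu (S = 98): continuation = e^(−0.02)·[0.3670·0.0000 + 0.6330·0.0000] = 0.0000; exercise value = 0.0000 ≤ continuation, so V_uu = 0.0000
Node ud (S = 56): continuation = e^(−0.02)·[0.3670·0.0000 + 0.6330·15.2000] = 9.4310; exercise value = 4.0000 ≤ continuation, so V_ud = 9.4310
Node dd (S = 32): continuation = e^(−0.02)·[0.3670·15.2000 + 0.6330·34.4000] = 26.8119; exercise value = 28.0000 > continuation, so V_dd = 28.0000 (exercise)
Node u (S = 70): continuation = e^(−0.02)·[0.3670·0.0000 + 0.6330·9.4310] = 5.8516; exercise value = 0.0000 ≤ continuation, so V_u = 5.8516
Node d (S = 40): continuation = e^(−0.02)·[0.3670·9.4310 + 0.6330·28.0000] = 20.7657; exercise value = 20.0000 ≤ continuation, so V_d = 20.7657
Node 0 (S = 50): continuation = e^(−0.02)·[0.3670·5.8516 + 0.6330·20.7657] = 14.9894; exercise value = 10.0000 ≤ continuation, so V_0 = 14.9894

€14.99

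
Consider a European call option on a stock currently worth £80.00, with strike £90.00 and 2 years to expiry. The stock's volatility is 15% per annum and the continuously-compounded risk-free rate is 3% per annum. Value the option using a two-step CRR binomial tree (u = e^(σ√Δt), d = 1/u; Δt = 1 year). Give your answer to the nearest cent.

CRR parameters: u = e^(σ√Δt) = e^(0.15·√1) = 1.1618, d = 1/u = 0.8607
Per-period rate: rΔt = 0.03·1 = 0.03, so R = e^0.03 = 1.0305
Risk-neutral probability p = (e^0.03 − 0.8607)/(1.1618 − 0.8607) = 0.1697/0.3011 = 0.5637
Terminal stock prices: S_uu = 108, S_ud = 80, S_dd = 59.27
Terminal payoffs (S − K): max(17.99, 0) = 17.99, max(-10, 0) = 0, max(-30.73, 0) = 0
Node u (S = 92.95): V_u = e^(−0.03)·[0.5637·17.9887 + 0.4363·0.0000] = 9.8406
Node d (S = 68.86): V_d = e^(−0.03)·[0.5637·0.0000 + 0.4363·0.0000] = 0.0000
Node 0 (S = 80): V_0 = e^(−0.03)·[0.5637·9.8406 + 0.4363·0.0000] = 5.3833

£5.38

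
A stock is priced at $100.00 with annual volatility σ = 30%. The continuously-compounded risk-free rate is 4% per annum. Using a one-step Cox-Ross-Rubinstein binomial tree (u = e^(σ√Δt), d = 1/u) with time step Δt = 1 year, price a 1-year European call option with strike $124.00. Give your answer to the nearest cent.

$5.20

CRR parameters: u = e^(σ√Δt) = e^(0.3·√1) = 1.3499, d = 1/u = 0.7408
Per-period rate: rΔt = 0.04·1 = 0.04, so R = e^0.04 = 1.0408
Risk-neutral probability p = (e^0.04 − 0.7408)/(1.3499 − 0.7408) = 0.3000/0.6090 = 0.4926
Terminal stock prices: S_u = 135, S_d = 74.08
Terminal payoffs (S − K): max(10.99, 0) = 10.99, max(-49.92, 0) = 0
Node 0 (S = 100): V_0 = e^(−0.04)·[0.4926·10.9859 + 0.5074·0.0000] = 5.1991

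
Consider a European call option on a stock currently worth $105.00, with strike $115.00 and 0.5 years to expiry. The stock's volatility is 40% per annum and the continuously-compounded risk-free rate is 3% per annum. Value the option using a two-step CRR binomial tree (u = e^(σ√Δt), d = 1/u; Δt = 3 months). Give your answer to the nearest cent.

CRR parameters: u = e^(σ√Δt) = e^(0.4·√0.25) = 1.2214, d = 1/u = 0.8187
Per-period rate: rΔt = 0.03·0.25 = 0.0075, so R = e^0.0075 = 1.0075
Risk-neutral probability p = (e^0.0075 − 0.8187)/(1.2214 − 0.8187) = 0.1888/0.4027 = 0.4689
Terminal stock prices: S_uu = 156.6, S_ud = 105, S_dd = 70.38
Terminal payoffs (S − K): max(41.64, 0) = 41.64, max(-10, 0) = 0, max(-44.62, 0) = 0
Node u (S = 128.2): V_u = e^(−0.0075)·[0.4689·41.6416 + 0.5311·0.0000] = 19.3783
Node d (S = 85.97): V_d = e^(−0.0075)·[0.4689·0.0000 + 0.5311·0.0000] = 0.0000
Node 0 (S = 105): V_0 = e^(−0.0075)·[0.4689·19.3783 + 0.5311·0.0000] = 9.0178

$9.02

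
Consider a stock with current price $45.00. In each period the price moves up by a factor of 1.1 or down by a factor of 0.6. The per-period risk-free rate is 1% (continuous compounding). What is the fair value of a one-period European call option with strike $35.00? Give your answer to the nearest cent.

Risk-neutral probability p = (e^0.01 − 0.6)/(1.1 − 0.6) = 0.4101/0.5000 = 0.8201
Terminal stock prices: S_u = 49.5, S_d = 27
Terminal payoffs (S − K): max(14.5, 0) = 14.5, max(-8, 0) = 0
Node 0 (S = 45): V_0 = e^(−0.01)·[0.8201·14.5000 + 0.1799·0.0000] = 11.7731

$11.77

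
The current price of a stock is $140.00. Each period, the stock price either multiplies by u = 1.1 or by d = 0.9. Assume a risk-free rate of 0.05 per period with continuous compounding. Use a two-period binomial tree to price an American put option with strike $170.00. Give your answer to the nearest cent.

$30.00

Risk-neutral probability p = (e^0.05 − 0.9)/(1.1 − 0.9) = 0.1513/0.2000 = 0.7564
Terminal stock prices: S_uu = 169.4, S_ud = 138.6, S_dd = 113.4
Terminal payoffs (K − S): max(0.6, 0) = 0.6, max(31.4, 0) = 31.4, max(56.6, 0) = 56.6
Node u (S = 154): continuation = e^(−0.05)·[0.7564·0.6000 + 0.2436·31.4000] = 7.7090; exercise value = 16.0000 > continuation, so V_u = 16.0000 (exercise)
Node d (S = 126): continuation = e^(−0.05)·[0.7564·31.4000 + 0.2436·56.6000] = 35.7090; exercise value = 44.0000 > continuation, so V_d = 44.0000 (exercise)
Node 0 (S = 140): continuation = e^(−0.05)·[0.7564·16.0000 + 0.2436·44.0000] = 21.7090; exercise value = 30.0000 > continuation, so V_0 = 30.0000 (exercise)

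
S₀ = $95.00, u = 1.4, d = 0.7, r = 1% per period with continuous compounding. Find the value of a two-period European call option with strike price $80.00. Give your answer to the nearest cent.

$26.76

Risk-neutral probability p = (e^0.01 − 0.7)/(1.4 − 0.7) = 0.3101/0.7000 = 0.4429
Terminal stock prices: S_uu = 186.2, S_ud = 93.1, S_dd = 46.55
Terminal payoffs (S − K): max(106.2, 0) = 106.2, max(13.1, 0) = 13.1, max(-33.45, 0) = 0
Node u (S = 133): V_u = e^(−0.01)·[0.4429·106.2000 + 0.5571·13.1000] = 53.7960
Node d (S = 66.5): V_d = e^(−0.01)·[0.4429·13.1000 + 0.5571·0.0000] = 5.7446
Node 0 (S = 95): V_0 = e^(−0.01)·[0.4429·53.7960 + 0.5571·5.7446] = 26.7590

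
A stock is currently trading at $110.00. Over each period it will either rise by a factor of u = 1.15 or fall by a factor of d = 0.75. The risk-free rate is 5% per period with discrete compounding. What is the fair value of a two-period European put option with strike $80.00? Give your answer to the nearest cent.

$1.03

Risk-neutral probability p = (1 + 0.05 − 0.75)/(1.15 − 0.75) = 0.3000/0.4000 = 0.7500
Terminal stock prices: S_uu = 145.5, S_ud = 94.87, S_dd = 61.88
Terminal payoffs (K − S): max(-65.47, 0) = 0, max(-14.87, 0) = 0, max(18.12, 0) = 18.12
Node u (S = 126.5): V_u = 1/1.05·[0.7500·0.0000 + 0.2500·0.0000] = 0.0000
Node d (S = 82.5): V_d = 1/1.05·[0.7500·0.0000 + 0.2500·18.1250] = 4.3155
Node 0 (S = 110): V_0 = 1/1.05·[0.7500·0.0000 + 0.2500·4.3155] = 1.0275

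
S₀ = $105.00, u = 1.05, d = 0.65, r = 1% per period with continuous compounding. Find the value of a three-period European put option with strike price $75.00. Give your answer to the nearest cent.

$0.79

Risk-neutral probability p = (e^0.01 − 0.65)/(1.05 − 0.65) = 0.3601/0.4000 = 0.9001
Terminal stock prices: S_uuu = 121.6, S_uud = 75.25, S_udd = 46.58, S_ddd = 28.84
Terminal payoffs (K − S): max(-46.55, 0) = 0, max(-0.2456, 0) = 0, max(28.42, 0) = 28.42, max(46.16, 0) = 46.16
Node uu (S = 115.8): V_uu = e^(−0.01)·[0.9001·0.0000 + 0.0999·0.0000] = 0.0000
Node ud (S = 71.66): V_ud = e^(−0.01)·[0.9001·0.0000 + 0.0999·28.4194] = 2.8101
Node dd (S = 44.36): V_dd = e^(−0.01)·[0.9001·28.4194 + 0.0999·46.1644] = 29.8912
Node u (S = 110.2): V_u = e^(−0.01)·[0.9001·0.0000 + 0.0999·2.8101] = 0.2779
Node d (S = 68.25): V_d = e^(−0.01)·[0.9001·2.8101 + 0.0999·29.8912] = 5.4600
Node 0 (S = 105): V_0 = e^(−0.01)·[0.9001·0.2779 + 0.0999·5.4600] = 0.7875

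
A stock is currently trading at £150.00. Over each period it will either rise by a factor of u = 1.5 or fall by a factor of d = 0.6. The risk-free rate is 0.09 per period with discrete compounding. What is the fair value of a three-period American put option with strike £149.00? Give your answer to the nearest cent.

£30.59

Risk-neutral probability p = (1 + 0.09 − 0.6)/(1.5 − 0.6) = 0.4900/0.9000 = 0.5444
Terminal stock prices: S_uuu = 506.2, S_uud = 202.5, S_udd = 81, S_ddd = 32.4
Terminal payoffs (K − S): max(-357.2, 0) = 0, max(-53.5, 0) = 0, max(68, 0) = 68, max(116.6, 0) = 116.6
Node uu (S = 337.5): continuation = 1/1.09·[0.5444·0.0000 + 0.4556·0.0000] = 0.0000; exercise value = 0.0000 ≤ continuation, so V_uu = 0.0000
Node ud (S = 135): continuation = 1/1.09·[0.5444·0.0000 + 0.4556·68.0000] = 28.4200; exercise value = 14.0000 ≤ continuation, so V_ud = 28.4200
Node dd (S = 54): continuation = 1/1.09·[0.5444·68.0000 + 0.4556·116.6000] = 82.6972; exercise value = 95.0000 > continuation, so V_dd = 95.0000 (exercise)
Node u (S = 225): continuation = 1/1.09·[0.5444·0.0000 + 0.4556·28.4200] = 11.8779; exercise value = 0.0000 ≤ continuation, so V_u = 11.8779
Node d (S = 90): continuation = 1/1.09·[0.5444·28.4200 + 0.4556·95.0000] = 53.8999; exercise value = 59.0000 > continuation, so V_d = 59.0000 (exercise)
Node 0 (S = 150): continuation = 1/1.09·[0.5444·11.8779 + 0.4556·59.0000] = 30.5914; exercise value = 0.0000 ≤ continuation, so V_0 = 30.5914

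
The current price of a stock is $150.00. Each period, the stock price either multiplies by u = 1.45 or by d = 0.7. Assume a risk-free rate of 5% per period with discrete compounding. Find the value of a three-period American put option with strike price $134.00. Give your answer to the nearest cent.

Risk-neutral probability p = (1 + 0.05 − 0.7)/(1.45 − 0.7) = 0.3500/0.7500 = 0.4667
Terminal stock prices: S_uuu = 457.3, S_uud = 220.8, S_udd = 106.6, S_ddd = 51.45
Terminal payoffs (K − S): max(-323.3, 0) = 0, max(-86.76, 0) = 0, max(27.43, 0) = 27.43, max(82.55, 0) = 82.55
Node uu (S = 315.4): continuation = 1/1.05·[0.4667·0.0000 + 0.5333·0.0000] = 0.0000; exercise value = 0.0000 ≤ continuation, so V_uu = 0.0000
Node ud (S = 152.2): continuation = 1/1.05·[0.4667·0.0000 + 0.5333·27.4250] = 13.9302; exercise value = 0.0000 ≤ continuation, so V_ud = 13.9302
Node dd (S = 73.5): continuation = 1/1.05·[0.4667·27.4250 + 0.5333·82.5500] = 54.1190; exercise value = 60.5000 > continuation, so V_dd = 60.5000 (exercise)
Node u (S = 217.5): continuation = 1/1.05·[0.4667·0.0000 + 0.5333·13.9302] = 7.0756; exercise value = 0.0000 ≤ continuation, so V_u = 7.0756
Node d (S = 105): continuation = 1/1.05·[0.4667·13.9302 + 0.5333·60.5000] = 36.9213; exercise value = 29.0000 ≤ continuation, so V_d = 36.9213
Node 0 (S = 150): continuation = 1/1.05·[0.4667·7.0756 + 0.5333·36.9213] = 21.8984; exercise value = 0.0000 ≤ continuation, so V_0 = 21.8984

$21.90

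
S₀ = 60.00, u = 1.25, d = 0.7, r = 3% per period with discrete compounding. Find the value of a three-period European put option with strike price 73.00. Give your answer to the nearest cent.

Risk-neutral probability p = (1 + 0.03 − 0.7)/(1.25 − 0.7) = 0.3300/0.5500 = 0.6000
Terminal stock prices: S_uuu = 117.2, S_uud = 65.62, S_udd = 36.75, S_ddd = 20.58
Terminal payoffs (K − S): max(-44.19, 0) = 0, max(7.375, 0) = 7.375, max(36.25, 0) = 36.25, max(52.42, 0) = 52.42
Node uu (S = 93.75): V_uu = 1/1.03·[0.6000·0.0000 + 0.4000·7.3750] = 2.8641
Node ud (S = 52.5): V_ud = 1/1.03·[0.6000·7.3750 + 0.4000·36.2500] = 18.3738
Node dd (S = 29.4): V_dd = 1/1.03·[0.6000·36.2500 + 0.4000·52.4200] = 41.4738
Node u (S = 75): V_u = 1/1.03·[0.6000·2.8641 + 0.4000·18.3738] = 8.8038
Node d (S = 42): V_d = 1/1.03·[0.6000·18.3738 + 0.4000·41.4738] = 26.8095
Node 0 (S = 60): V_0 = 1/1.03·[0.6000·8.8038 + 0.4000·26.8095] = 15.5399

15.54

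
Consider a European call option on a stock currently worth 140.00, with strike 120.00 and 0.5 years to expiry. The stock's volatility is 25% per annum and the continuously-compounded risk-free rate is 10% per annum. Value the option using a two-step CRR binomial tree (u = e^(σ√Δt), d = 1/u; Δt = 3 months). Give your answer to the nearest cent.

27.78

CRR parameters: u = e^(σ√Δt) = e^(0.25·√0.25) = 1.1331, d = 1/u = 0.8825
Per-period rate: rΔt = 0.1·0.25 = 0.025, so R = e^0.025 = 1.0253
Risk-neutral probability p = (e^0.025 − 0.8825)/(1.1331 − 0.8825) = 0.1428/0.2507 = 0.5698
Terminal stock prices: S_uu = 179.8, S_ud = 140, S_dd = 109
Terminal payoffs (S − K): max(59.76, 0) = 59.76, max(20, 0) = 20, max(-10.97, 0) = 0
Node u (S = 158.6): V_u = e^(−0.025)·[0.5698·59.7636 + 0.4302·20.0000] = 41.6036
Node d (S = 123.5): V_d = e^(−0.025)·[0.5698·20.0000 + 0.4302·0.0000] = 11.1144
Node 0 (S = 140): V_0 = e^(−0.025)·[0.5698·41.6036 + 0.4302·11.1144] = 27.7834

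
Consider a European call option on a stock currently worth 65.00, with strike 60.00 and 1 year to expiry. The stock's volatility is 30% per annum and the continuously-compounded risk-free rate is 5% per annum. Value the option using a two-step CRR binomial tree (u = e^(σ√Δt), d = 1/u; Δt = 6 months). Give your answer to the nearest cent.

11.98

CRR parameters: u = e^(σ√Δt) = e^(0.3·√0.5) = 1.2363, d = 1/u = 0.8089
Per-period rate: rΔt = 0.05·0.5 = 0.025, so R = e^0.025 = 1.0253
Risk-neutral probability p = (e^0.025 − 0.8089)/(1.2363 − 0.8089) = 0.2165/0.4275 = 0.5064
Terminal stock prices: S_uu = 99.35, S_ud = 65, S_dd = 42.53
Terminal payoffs (S − K): max(39.35, 0) = 39.35, max(5, 0) = 5, max(-17.47, 0) = 0
Node u (S = 80.36): V_u = e^(−0.025)·[0.5064·39.3502 + 0.4936·5.0000] = 21.8416
Node d (S = 52.58): V_d = e^(−0.025)·[0.5064·5.0000 + 0.4936·0.0000] = 2.4694
Node 0 (S = 65): V_0 = e^(−0.025)·[0.5064·21.8416 + 0.4936·2.4694] = 11.9761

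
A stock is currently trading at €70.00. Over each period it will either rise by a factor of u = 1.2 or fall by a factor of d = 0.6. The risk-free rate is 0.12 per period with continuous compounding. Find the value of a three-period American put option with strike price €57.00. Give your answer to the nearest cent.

Risk-neutral probability p = (e^0.12 − 0.6)/(1.2 − 0.6) = 0.5275/0.6000 = 0.8792
Terminal stock prices: S_uuu = 121, S_uud = 60.48, S_udd = 30.24, S_ddd = 15.12
Terminal payoffs (K − S): max(-63.96, 0) = 0, max(-3.48, 0) = 0, max(26.76, 0) = 26.76, max(41.88, 0) = 41.88
Node uu (S = 100.8): continuation = e^(−0.12)·[0.8792·0.0000 + 0.1208·0.0000] = 0.0000; exercise value = 0.0000 ≤ continuation, so V_uu = 0.0000
Node ud (S = 50.4): continuation = e^(−0.12)·[0.8792·0.0000 + 0.1208·26.7600] = 2.8680; exercise value = 6.6000 > continuation, so V_ud = 6.6000 (exercise)
Node dd (S = 25.2): continuation = e^(−0.12)·[0.8792·26.7600 + 0.1208·41.8800] = 25.3545; exercise value = 31.8000 > continuation, so V_dd = 31.8000 (exercise)
Node u (S = 84): continuation = e^(−0.12)·[0.8792·0.0000 + 0.1208·6.6000] = 0.7073; exercise value = 0.0000 ≤ continuation, so V_u = 0.7073
Node d (S = 42): continuation = e^(−0.12)·[0.8792·6.6000 + 0.1208·31.8000] = 8.5545; exercise value = 15.0000 > continuation, so V_d = 15.0000 (exercise)
Node 0 (S = 70): continuation = e^(−0.12)·[0.8792·0.7073 + 0.1208·15.0000] = 2.1592; exercise value = 0.0000 ≤ continuation, so V_0 = 2.1592

€2.16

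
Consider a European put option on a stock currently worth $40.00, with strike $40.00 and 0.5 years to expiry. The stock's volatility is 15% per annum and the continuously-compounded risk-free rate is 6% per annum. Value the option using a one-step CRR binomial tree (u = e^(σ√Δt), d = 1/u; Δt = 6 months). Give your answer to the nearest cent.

CRR parameters: u = e^(σ√Δt) = e^(0.15·√0.5) = 1.1119, d = 1/u = 0.8994
Per-period rate: rΔt = 0.06·0.5 = 0.03, so R = e^0.03 = 1.0305
Risk-neutral probability p = (e^0.03 − 0.8994)/(1.1119 − 0.8994) = 0.1311/0.2125 = 0.6168
Terminal stock prices: S_u = 44.48, S_d = 35.97
Terminal payoffs (K − S): max(-4.476, 0) = 0, max(4.025, 0) = 4.025
Node 0 (S = 40): V_0 = e^(−0.03)·[0.6168·0.0000 + 0.3832·4.0254] = 1.4969

$1.50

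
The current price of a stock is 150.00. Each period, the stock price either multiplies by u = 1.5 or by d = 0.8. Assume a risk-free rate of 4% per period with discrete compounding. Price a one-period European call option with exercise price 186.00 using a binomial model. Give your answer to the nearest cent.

12.86

Risk-neutral probability p = (1 + 0.04 − 0.8)/(1.5 − 0.8) = 0.2400/0.7000 = 0.3429
Terminal stock prices: S_u = 225, S_d = 120
Terminal payoffs (S − K): max(39, 0) = 39, max(-66, 0) = 0
Node 0 (S = 150): V_0 = 1/1.04·[0.3429·39.0000 + 0.6571·0.0000] = 12.8571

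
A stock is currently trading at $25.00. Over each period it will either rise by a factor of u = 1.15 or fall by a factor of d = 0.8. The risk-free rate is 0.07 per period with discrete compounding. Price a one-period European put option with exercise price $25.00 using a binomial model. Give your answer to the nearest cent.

Risk-neutral probability p = (1 + 0.07 − 0.8)/(1.15 − 0.8) = 0.2700/0.3500 = 0.7714
Terminal stock prices: S_u = 28.75, S_d = 20
Terminal payoffs (K − S): max(-3.75, 0) = 0, max(5, 0) = 5
Node 0 (S = 25): V_0 = 1/1.07·[0.7714·0.0000 + 0.2286·5.0000] = 1.0681

$1.07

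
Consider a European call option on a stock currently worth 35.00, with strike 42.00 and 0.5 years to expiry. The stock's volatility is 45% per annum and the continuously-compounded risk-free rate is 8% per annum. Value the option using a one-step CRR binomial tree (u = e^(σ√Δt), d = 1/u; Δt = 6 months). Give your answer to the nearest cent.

CRR parameters: u = e^(σ√Δt) = e^(0.45·√0.5) = 1.3746, d = 1/u = 0.7275
Per-period rate: rΔt = 0.08·0.5 = 0.04, so R = e^0.04 = 1.0408
Risk-neutral probability p = (e^0.04 − 0.7275)/(1.3746 − 0.7275) = 0.3134/0.6472 = 0.4842
Terminal stock prices: S_u = 48.11, S_d = 25.46
Terminal payoffs (S − K): max(6.113, 0) = 6.113, max(-16.54, 0) = 0
Node 0 (S = 35): V_0 = e^(−0.04)·[0.4842·6.1127 + 0.5158·0.0000] = 2.8436

2.84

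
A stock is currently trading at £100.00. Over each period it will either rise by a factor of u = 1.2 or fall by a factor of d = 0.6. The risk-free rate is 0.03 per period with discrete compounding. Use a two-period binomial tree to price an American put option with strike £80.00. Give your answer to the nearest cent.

Risk-neutral probability p = (1 + 0.03 − 0.6)/(1.2 − 0.6) = 0.4300/0.6000 = 0.7167
Terminal stock prices: S_uu = 144, S_ud = 72, S_dd = 36
Terminal payoffs (K − S): max(-64, 0) = 0, max(8, 0) = 8, max(44, 0) = 44
Node u (S = 120): continuation = 1/1.03·[0.7167·0.0000 + 0.2833·8.0000] = 2.2006; exercise value = 0.0000 ≤ continuation, so V_u = 2.2006
Node d (S = 60): continuation = 1/1.03·[0.7167·8.0000 + 0.2833·44.0000] = 17.6699; exercise value = 20.0000 > continuation, so V_d = 20.0000 (exercise)
Node 0 (S = 100): continuation = 1/1.03·[0.7167·2.2006 + 0.2833·20.0000] = 7.0328; exercise value = 0.0000 ≤ continuation, so V_0 = 7.0328

£7.03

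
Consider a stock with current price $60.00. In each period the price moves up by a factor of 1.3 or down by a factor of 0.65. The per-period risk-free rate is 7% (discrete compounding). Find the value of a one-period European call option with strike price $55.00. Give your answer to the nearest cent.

Risk-neutral probability p = (1 + 0.07 − 0.65)/(1.3 − 0.65) = 0.4200/0.6500 = 0.6462
Terminal stock prices: S_u = 78, S_d = 39
Terminal payoffs (S − K): max(23, 0) = 23, max(-16, 0) = 0
Node 0 (S = 60): V_0 = 1/1.07·[0.6462·23.0000 + 0.3538·0.0000] = 13.8893

$13.89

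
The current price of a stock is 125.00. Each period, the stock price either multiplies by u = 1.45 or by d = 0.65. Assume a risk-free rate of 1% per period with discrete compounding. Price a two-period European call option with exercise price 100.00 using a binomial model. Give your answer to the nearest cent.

Risk-neutral probability p = (1 + 0.01 − 0.65)/(1.45 − 0.65) = 0.3600/0.8000 = 0.4500
Terminal stock prices: S_uu = 262.8, S_ud = 117.8, S_dd = 52.81
Terminal payoffs (S − K): max(162.8, 0) = 162.8, max(17.81, 0) = 17.81, max(-47.19, 0) = 0
Node u (S = 181.2): V_u = 1/1.01·[0.4500·162.8125 + 0.5500·17.8125] = 82.2401
Node d (S = 81.25): V_d = 1/1.01·[0.4500·17.8125 + 0.5500·0.0000] = 7.9363
Node 0 (S = 125): V_0 = 1/1.01·[0.4500·82.2401 + 0.5500·7.9363] = 40.9634

40.96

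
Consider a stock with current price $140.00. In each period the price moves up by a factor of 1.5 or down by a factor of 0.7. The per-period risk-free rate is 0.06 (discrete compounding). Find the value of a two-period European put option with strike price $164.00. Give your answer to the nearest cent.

$33.17

Risk-neutral probability p = (1 + 0.06 − 0.7)/(1.5 − 0.7) = 0.3600/0.8000 = 0.4500
Terminal stock prices: S_uu = 315, S_ud = 147, S_dd = 68.6
Terminal payoffs (K − S): max(-151, 0) = 0, max(17, 0) = 17, max(95.4, 0) = 95.4
Node u (S = 210): V_u = 1/1.06·[0.4500·0.0000 + 0.5500·17.0000] = 8.8208
Node d (S = 98): V_d = 1/1.06·[0.4500·17.0000 + 0.5500·95.4000] = 56.7170
Node 0 (S = 140): V_0 = 1/1.06·[0.4500·8.8208 + 0.5500·56.7170] = 33.1733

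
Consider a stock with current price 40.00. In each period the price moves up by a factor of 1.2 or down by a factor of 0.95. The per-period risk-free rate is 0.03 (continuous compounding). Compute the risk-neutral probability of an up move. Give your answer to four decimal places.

Risk-neutral probability p = (e^0.03 − 0.95)/(1.2 − 0.95) = 0.0805/0.2500 = 0.3218

p = 0.3218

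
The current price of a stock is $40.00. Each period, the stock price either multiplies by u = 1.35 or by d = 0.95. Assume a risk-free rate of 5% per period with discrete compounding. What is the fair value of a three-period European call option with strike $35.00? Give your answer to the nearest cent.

$10.02

Risk-neutral probability p = (1 + 0.05 − 0.95)/(1.35 − 0.95) = 0.1000/0.4000 = 0.2500
Terminal stock prices: S_uuu = 98.42, S_uud = 69.25, S_udd = 48.73, S_ddd = 34.29
Terminal payoffs (S − K): max(63.42, 0) = 63.42, max(34.25, 0) = 34.25, max(13.73, 0) = 13.73, max(-0.705, 0) = 0
Node uu (S = 72.9): V_uu = 1/1.05·[0.2500·63.4150 + 0.7500·34.2550] = 39.5667
Node ud (S = 51.3): V_ud = 1/1.05·[0.2500·34.2550 + 0.7500·13.7350] = 17.9667
Node dd (S = 36.1): V_dd = 1/1.05·[0.2500·13.7350 + 0.7500·0.0000] = 3.2702
Node u (S = 54): V_u = 1/1.05·[0.2500·39.5667 + 0.7500·17.9667] = 22.2540
Node d (S = 38): V_d = 1/1.05·[0.2500·17.9667 + 0.7500·3.2702] = 6.6137
Node 0 (S = 40): V_0 = 1/1.05·[0.2500·22.2540 + 0.7500·6.6137] = 10.0226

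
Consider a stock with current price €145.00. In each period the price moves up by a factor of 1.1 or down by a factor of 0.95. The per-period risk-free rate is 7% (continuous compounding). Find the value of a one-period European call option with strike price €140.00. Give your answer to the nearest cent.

€14.85

Risk-neutral probability p = (e^0.07 − 0.95)/(1.1 − 0.95) = 0.1225/0.1500 = 0.8167
Terminal stock prices: S_u = 159.5, S_d = 137.8
Terminal payoffs (S − K): max(19.5, 0) = 19.5, max(-2.25, 0) = 0
Node 0 (S = 145): V_0 = e^(−0.07)·[0.8167·19.5000 + 0.1833·0.0000] = 14.8494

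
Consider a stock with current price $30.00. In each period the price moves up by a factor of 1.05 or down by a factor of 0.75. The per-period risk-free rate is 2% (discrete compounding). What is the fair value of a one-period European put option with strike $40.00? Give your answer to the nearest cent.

Risk-neutral probability p = (1 + 0.02 − 0.75)/(1.05 − 0.75) = 0.2700/0.3000 = 0.9000
Terminal stock prices: S_u = 31.5, S_d = 22.5
Terminal payoffs (K − S): max(8.5, 0) = 8.5, max(17.5, 0) = 17.5
Node 0 (S = 30): V_0 = 1/1.02·[0.9000·8.5000 + 0.1000·17.5000] = 9.2157

$9.22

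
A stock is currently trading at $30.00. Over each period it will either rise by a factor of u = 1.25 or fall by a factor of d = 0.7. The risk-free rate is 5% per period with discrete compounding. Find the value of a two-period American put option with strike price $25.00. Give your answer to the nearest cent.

Risk-neutral probability p = (1 + 0.05 − 0.7)/(1.25 − 0.7) = 0.3500/0.5500 = 0.6364
Terminal stock prices: S_uu = 46.88, S_ud = 26.25, S_dd = 14.7
Terminal payoffs (K − S): max(-21.88, 0) = 0, max(-1.25, 0) = 0, max(10.3, 0) = 10.3
Node u (S = 37.5): continuation = 1/1.05·[0.6364·0.0000 + 0.3636·0.0000] = 0.0000; exercise value = 0.0000 ≤ continuation, so V_u = 0.0000
Node d (S = 21): continuation = 1/1.05·[0.6364·0.0000 + 0.3636·10.3000] = 3.5671; exercise value = 4.0000 > continuation, so V_d = 4.0000 (exercise)
Node 0 (S = 30): continuation = 1/1.05·[0.6364·0.0000 + 0.3636·4.0000] = 1.3853; exercise value = 0.0000 ≤ continuation, so V_0 = 1.3853

$1.39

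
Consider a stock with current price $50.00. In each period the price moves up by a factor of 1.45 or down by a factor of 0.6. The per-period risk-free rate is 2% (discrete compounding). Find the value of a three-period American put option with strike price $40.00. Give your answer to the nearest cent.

$8.72

Risk-neutral probability p = (1 + 0.02 − 0.6)/(1.45 − 0.6) = 0.4200/0.8500 = 0.4941
Terminal stock prices: S_uuu = 152.4, S_uud = 63.07, S_udd = 26.1, S_ddd = 10.8
Terminal payoffs (K − S): max(-112.4, 0) = 0, max(-23.07, 0) = 0, max(13.9, 0) = 13.9, max(29.2, 0) = 29.2
Node uu (S = 105.1): continuation = 1/1.02·[0.4941·0.0000 + 0.5059·0.0000] = 0.0000; exercise value = 0.0000 ≤ continuation, so V_uu = 0.0000
Node ud (S = 43.5): continuation = 1/1.02·[0.4941·0.0000 + 0.5059·13.9000] = 6.8939; exercise value = 0.0000 ≤ continuation, so V_ud = 6.8939
Node dd (S = 18): continuation = 1/1.02·[0.4941·13.9000 + 0.5059·29.2000] = 21.2157; exercise value = 22.0000 > continuation, so V_dd = 22.0000 (exercise)
Node u (S = 72.5): continuation = 1/1.02·[0.4941·0.0000 + 0.5059·6.8939] = 3.4191; exercise value = 0.0000 ≤ continuation, so V_u = 3.4191
Node d (S = 30): continuation = 1/1.02·[0.4941·6.8939 + 0.5059·22.0000] = 14.2508; exercise value = 10.0000 ≤ continuation, so V_d = 14.2508
Node 0 (S = 50): continuation = 1/1.02·[0.4941·3.4191 + 0.5059·14.2508] = 8.7242; exercise value = 0.0000 ≤ continuation, so V_0 = 8.7242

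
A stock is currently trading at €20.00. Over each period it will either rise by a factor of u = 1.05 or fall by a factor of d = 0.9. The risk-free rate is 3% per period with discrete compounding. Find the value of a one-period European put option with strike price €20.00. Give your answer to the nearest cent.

Risk-neutral probability p = (1 + 0.03 − 0.9)/(1.05 − 0.9) = 0.1300/0.1500 = 0.8667
Terminal stock prices: S_u = 21, S_d = 18
Terminal payoffs (K − S): max(-1, 0) = 0, max(2, 0) = 2
Node 0 (S = 20): V_0 = 1/1.03·[0.8667·0.0000 + 0.1333·2.0000] = 0.2589

€0.26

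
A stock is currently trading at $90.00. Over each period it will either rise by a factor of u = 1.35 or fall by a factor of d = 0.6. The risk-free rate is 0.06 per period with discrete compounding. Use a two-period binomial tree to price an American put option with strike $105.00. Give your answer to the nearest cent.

Risk-neutral probability p = (1 + 0.06 − 0.6)/(1.35 − 0.6) = 0.4600/0.7500 = 0.6133
Terminal stock prices: S_uu = 164, S_ud = 72.9, S_dd = 32.4
Terminal payoffs (K − S): max(-59.03, 0) = 0, max(32.1, 0) = 32.1, max(72.6, 0) = 72.6
Node u (S = 121.5): continuation = 1/1.06·[0.6133·0.0000 + 0.3867·32.1000] = 11.7094; exercise value = 0.0000 ≤ continuation, so V_u = 11.7094
Node d (S = 54): continuation = 1/1.06·[0.6133·32.1000 + 0.3867·72.6000] = 45.0566; exercise value = 51.0000 > continuation, so V_d = 51.0000 (exercise)
Node 0 (S = 90): continuation = 1/1.06·[0.6133·11.7094 + 0.3867·51.0000] = 25.3790; exercise value = 15.0000 ≤ continuation, so V_0 = 25.3790

$25.38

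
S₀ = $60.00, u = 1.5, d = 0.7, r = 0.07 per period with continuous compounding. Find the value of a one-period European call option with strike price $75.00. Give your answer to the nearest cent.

Risk-neutral probability p = (e^0.07 − 0.7)/(1.5 − 0.7) = 0.3725/0.8000 = 0.4656
Terminal stock prices: S_u = 90, S_d = 42
Terminal payoffs (S − K): max(15, 0) = 15, max(-33, 0) = 0
Node 0 (S = 60): V_0 = e^(−0.07)·[0.4656·15.0000 + 0.5344·0.0000] = 6.5123

$6.51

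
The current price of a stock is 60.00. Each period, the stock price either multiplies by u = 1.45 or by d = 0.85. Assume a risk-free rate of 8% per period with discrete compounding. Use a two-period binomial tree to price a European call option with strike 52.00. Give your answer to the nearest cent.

18.24

Risk-neutral probability p = (1 + 0.08 − 0.85)/(1.45 − 0.85) = 0.2300/0.6000 = 0.3833
Terminal stock prices: S_uu = 126.2, S_ud = 73.95, S_dd = 43.35
Terminal payoffs (S − K): max(74.15, 0) = 74.15, max(21.95, 0) = 21.95, max(-8.65, 0) = 0
Node u (S = 87): V_u = 1/1.08·[0.3833·74.1500 + 0.6167·21.9500] = 38.8519
Node d (S = 51): V_d = 1/1.08·[0.3833·21.9500 + 0.6167·0.0000] = 7.7909
Node 0 (S = 60): V_0 = 1/1.08·[0.3833·38.8519 + 0.6167·7.7909] = 18.2385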